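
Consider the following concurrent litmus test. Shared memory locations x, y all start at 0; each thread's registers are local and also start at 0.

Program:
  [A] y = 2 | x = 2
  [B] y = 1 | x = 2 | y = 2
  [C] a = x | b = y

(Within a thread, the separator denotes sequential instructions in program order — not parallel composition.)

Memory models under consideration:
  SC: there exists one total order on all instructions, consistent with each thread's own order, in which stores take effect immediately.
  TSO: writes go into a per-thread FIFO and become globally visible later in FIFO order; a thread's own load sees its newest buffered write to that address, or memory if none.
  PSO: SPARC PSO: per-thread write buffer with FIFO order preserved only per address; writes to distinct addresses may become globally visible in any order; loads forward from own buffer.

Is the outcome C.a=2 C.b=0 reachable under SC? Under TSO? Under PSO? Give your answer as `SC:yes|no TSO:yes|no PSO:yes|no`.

SC:no TSO:no PSO:yes

outcome vector order: (C.a,C.b)
under SC → 00 01 02 21 22
under TSO → 00 01 02 21 22
under PSO → 00 01 02 20 21 22
target 20 ∈ {PSO}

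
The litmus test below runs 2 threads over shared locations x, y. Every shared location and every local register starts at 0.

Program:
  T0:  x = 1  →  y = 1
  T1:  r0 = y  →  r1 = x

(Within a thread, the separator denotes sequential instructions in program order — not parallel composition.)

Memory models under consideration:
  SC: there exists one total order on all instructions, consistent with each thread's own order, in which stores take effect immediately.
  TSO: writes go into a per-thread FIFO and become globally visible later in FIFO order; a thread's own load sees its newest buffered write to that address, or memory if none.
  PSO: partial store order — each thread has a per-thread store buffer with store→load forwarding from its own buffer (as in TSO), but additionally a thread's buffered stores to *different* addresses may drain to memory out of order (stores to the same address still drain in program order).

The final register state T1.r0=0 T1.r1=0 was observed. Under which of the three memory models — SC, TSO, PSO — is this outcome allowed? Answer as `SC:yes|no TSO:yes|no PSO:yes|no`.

outcome vector order: (T1.r0,T1.r1)
SC (3): (0,0), (0,1), (1,1)
TSO (3): (0,0), (0,1), (1,1)
PSO (4): (0,0), (0,1), (1,0), (1,1)
target (0,0) ∈ {SC,TSO,PSO}

SC:yes TSO:yes PSO:yes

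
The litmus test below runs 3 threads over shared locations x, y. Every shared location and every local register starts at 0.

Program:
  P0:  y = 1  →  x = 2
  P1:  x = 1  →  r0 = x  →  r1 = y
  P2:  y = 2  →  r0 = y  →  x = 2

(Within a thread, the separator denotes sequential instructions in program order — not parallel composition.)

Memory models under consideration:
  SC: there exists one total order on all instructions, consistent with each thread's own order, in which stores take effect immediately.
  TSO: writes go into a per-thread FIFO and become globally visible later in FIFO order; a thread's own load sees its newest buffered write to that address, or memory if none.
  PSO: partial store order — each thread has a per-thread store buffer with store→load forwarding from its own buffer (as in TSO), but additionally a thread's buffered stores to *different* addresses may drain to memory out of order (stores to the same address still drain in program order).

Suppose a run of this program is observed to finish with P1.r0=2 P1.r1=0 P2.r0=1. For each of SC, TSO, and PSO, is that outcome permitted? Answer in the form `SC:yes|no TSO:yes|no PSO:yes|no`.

outcome vector order: (P1.r0,P1.r1,P2.r0)
SC: 9 outcomes — {<1 0 1> <1 0 2> <1 1 1> <1 1 2> <1 2 1> <1 2 2> <2 1 1> <2 1 2> <2 2 2>}
TSO: 9 outcomes — {<1 0 1> <1 0 2> <1 1 1> <1 1 2> <1 2 1> <1 2 2> <2 1 1> <2 1 2> <2 2 2>}
PSO: 12 outcomes — {<1 0 1> <1 0 2> <1 1 1> <1 1 2> <1 2 1> <1 2 2> <2 0 1> <2 0 2> <2 1 1> <2 1 2> <2 2 1> <2 2 2>}
target <2 0 1> ∈ {PSO}

SC:no TSO:no PSO:yes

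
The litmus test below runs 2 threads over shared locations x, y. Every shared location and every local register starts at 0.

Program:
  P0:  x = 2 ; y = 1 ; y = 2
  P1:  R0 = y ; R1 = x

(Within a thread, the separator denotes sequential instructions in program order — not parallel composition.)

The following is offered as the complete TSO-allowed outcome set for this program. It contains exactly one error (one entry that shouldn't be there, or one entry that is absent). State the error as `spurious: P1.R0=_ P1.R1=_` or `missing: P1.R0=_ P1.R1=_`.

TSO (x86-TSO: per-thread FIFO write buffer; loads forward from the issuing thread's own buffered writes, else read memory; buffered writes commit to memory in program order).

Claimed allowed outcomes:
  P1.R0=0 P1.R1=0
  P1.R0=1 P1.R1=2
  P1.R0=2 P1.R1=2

outcome vector order: (P1.R0,P1.R1)
TSO (4): 0/0 0/2 1/2 2/2
TSO∖claimed = {0/2}

missing: P1.R0=0 P1.R1=2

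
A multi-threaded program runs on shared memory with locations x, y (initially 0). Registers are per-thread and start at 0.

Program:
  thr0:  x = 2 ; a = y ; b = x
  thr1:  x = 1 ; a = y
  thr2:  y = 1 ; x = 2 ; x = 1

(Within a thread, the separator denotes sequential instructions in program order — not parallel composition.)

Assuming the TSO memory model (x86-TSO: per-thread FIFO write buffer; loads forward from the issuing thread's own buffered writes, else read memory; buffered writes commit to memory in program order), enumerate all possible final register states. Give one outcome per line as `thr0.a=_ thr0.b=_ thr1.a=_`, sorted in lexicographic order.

thr0.a=0 thr0.b=1 thr1.a=0
thr0.a=0 thr0.b=1 thr1.a=1
thr0.a=0 thr0.b=2 thr1.a=0
thr0.a=0 thr0.b=2 thr1.a=1
thr0.a=1 thr0.b=1 thr1.a=0
thr0.a=1 thr0.b=1 thr1.a=1
thr0.a=1 thr0.b=2 thr1.a=0
thr0.a=1 thr0.b=2 thr1.a=1

outcome vector order: (thr0.a,thr0.b,thr1.a)
|TSO outcomes| = 8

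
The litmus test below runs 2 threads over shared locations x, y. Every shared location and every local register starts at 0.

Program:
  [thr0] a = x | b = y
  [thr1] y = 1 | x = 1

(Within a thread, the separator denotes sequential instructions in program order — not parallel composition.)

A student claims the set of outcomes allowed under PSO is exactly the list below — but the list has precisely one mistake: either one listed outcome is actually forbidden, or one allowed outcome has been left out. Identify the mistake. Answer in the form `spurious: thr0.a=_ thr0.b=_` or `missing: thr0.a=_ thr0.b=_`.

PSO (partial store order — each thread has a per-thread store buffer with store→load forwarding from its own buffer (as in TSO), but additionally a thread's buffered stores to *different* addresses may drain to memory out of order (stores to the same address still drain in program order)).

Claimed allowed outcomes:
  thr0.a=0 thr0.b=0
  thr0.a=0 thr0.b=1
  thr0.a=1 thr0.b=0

missing: thr0.a=1 thr0.b=1

outcome vector order: (thr0.a,thr0.b)
under PSO → <0 0>, <0 1>, <1 0>, <1 1>
PSO∖claimed = {<1 1>}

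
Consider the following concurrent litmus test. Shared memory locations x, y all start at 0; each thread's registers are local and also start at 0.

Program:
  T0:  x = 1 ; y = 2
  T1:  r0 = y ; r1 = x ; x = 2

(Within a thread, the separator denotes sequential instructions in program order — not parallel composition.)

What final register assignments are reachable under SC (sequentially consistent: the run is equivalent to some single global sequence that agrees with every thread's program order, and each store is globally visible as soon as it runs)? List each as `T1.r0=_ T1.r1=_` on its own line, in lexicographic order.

outcome vector order: (T1.r0,T1.r1)
|SC outcomes| = 3

T1.r0=0 T1.r1=0
T1.r0=0 T1.r1=1
T1.r0=2 T1.r1=1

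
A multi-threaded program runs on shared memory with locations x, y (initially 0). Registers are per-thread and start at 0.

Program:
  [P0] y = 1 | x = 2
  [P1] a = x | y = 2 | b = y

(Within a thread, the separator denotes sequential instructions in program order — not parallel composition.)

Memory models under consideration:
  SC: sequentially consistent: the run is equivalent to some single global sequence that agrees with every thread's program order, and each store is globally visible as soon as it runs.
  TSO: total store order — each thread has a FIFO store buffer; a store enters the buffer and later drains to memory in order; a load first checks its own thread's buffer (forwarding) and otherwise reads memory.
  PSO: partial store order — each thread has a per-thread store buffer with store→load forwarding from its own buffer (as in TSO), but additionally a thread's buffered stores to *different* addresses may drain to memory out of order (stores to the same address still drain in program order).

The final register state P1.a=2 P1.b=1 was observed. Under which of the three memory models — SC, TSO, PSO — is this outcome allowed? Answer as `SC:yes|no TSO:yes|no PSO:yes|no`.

SC:no TSO:no PSO:yes

outcome vector order: (P1.a,P1.b)
SC (3): (0,1); (0,2); (2,2)
TSO (3): (0,1); (0,2); (2,2)
PSO (4): (0,1); (0,2); (2,1); (2,2)
target (2,1) ∈ {PSO}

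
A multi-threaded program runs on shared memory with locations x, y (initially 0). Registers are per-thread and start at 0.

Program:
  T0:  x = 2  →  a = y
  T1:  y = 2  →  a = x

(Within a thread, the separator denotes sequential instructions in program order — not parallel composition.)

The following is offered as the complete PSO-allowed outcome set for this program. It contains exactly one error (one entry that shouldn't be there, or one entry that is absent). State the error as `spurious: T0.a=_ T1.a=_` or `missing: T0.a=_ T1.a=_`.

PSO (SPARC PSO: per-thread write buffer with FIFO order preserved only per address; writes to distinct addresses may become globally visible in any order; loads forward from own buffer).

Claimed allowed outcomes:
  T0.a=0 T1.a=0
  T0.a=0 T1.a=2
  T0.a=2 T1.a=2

missing: T0.a=2 T1.a=0

outcome vector order: (T0.a,T1.a)
PSO: 4 outcomes — {00, 02, 20, 22}
PSO∖claimed = {20}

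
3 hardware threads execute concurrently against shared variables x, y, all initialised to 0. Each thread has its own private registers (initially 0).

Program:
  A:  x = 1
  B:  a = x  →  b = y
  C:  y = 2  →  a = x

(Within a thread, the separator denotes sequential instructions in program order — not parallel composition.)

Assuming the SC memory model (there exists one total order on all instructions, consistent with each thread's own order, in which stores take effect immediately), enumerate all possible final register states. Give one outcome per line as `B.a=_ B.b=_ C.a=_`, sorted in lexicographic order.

outcome vector order: (B.a,B.b,C.a)
|SC outcomes| = 7

B.a=0 B.b=0 C.a=0
B.a=0 B.b=0 C.a=1
B.a=0 B.b=2 C.a=0
B.a=0 B.b=2 C.a=1
B.a=1 B.b=0 C.a=1
B.a=1 B.b=2 C.a=0
B.a=1 B.b=2 C.a=1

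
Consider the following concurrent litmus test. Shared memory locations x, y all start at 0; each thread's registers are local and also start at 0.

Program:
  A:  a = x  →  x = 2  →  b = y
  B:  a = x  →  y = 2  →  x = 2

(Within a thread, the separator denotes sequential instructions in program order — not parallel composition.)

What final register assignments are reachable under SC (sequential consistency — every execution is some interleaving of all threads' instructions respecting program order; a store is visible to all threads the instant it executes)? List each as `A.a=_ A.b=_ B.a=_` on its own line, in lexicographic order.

A.a=0 A.b=0 B.a=0
A.a=0 A.b=0 B.a=2
A.a=0 A.b=2 B.a=0
A.a=0 A.b=2 B.a=2
A.a=2 A.b=2 B.a=0

outcome vector order: (A.a,A.b,B.a)
|SC outcomes| = 5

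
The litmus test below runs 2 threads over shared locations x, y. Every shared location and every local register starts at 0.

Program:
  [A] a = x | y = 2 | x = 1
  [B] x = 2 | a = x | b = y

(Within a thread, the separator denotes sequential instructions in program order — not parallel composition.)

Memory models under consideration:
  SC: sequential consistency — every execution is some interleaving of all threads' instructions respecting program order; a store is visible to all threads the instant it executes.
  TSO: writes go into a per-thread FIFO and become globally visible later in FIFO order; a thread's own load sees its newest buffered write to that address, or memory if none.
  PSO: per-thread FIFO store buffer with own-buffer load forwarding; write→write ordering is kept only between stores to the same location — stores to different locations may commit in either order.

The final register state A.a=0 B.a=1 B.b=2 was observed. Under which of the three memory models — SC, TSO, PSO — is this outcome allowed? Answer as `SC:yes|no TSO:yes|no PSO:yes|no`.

outcome vector order: (A.a,B.a,B.b)
SC: 6 outcomes — {012 020 022 212 220 222}
TSO: 6 outcomes — {012 020 022 212 220 222}
PSO: 8 outcomes — {010 012 020 022 210 212 220 222}
target 012 ∈ {SC,TSO,PSO}

SC:yes TSO:yes PSO:yes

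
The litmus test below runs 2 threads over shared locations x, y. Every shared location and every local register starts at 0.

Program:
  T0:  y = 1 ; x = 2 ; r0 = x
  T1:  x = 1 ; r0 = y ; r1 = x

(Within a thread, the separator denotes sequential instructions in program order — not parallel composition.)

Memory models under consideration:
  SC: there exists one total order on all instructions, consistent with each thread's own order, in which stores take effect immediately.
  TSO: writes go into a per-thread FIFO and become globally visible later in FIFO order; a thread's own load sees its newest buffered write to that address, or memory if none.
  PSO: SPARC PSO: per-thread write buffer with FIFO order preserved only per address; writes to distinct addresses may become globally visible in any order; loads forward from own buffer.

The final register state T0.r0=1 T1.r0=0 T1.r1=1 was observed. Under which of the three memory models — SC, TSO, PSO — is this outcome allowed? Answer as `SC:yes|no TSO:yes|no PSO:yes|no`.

outcome vector order: (T0.r0,T1.r0,T1.r1)
SC: 5 outcomes — {111, 201, 202, 211, 212}
TSO: 6 outcomes — {101, 111, 201, 202, 211, 212}
PSO: 6 outcomes — {101, 111, 201, 202, 211, 212}
target 101 ∈ {TSO,PSO}

SC:no TSO:yes PSO:yes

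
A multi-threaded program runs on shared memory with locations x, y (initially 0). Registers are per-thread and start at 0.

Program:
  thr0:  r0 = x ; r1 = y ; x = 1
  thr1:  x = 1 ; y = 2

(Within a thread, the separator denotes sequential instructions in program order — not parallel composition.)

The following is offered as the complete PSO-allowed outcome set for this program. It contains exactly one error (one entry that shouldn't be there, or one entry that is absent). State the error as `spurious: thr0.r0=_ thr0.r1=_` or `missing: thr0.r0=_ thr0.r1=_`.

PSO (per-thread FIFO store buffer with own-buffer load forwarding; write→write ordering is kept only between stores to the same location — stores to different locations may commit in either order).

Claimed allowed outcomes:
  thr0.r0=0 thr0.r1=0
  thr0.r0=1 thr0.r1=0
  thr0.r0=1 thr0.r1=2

missing: thr0.r0=0 thr0.r1=2

outcome vector order: (thr0.r0,thr0.r1)
PSO: 4 outcomes — {(0,0); (0,2); (1,0); (1,2)}
PSO∖claimed = {(0,2)}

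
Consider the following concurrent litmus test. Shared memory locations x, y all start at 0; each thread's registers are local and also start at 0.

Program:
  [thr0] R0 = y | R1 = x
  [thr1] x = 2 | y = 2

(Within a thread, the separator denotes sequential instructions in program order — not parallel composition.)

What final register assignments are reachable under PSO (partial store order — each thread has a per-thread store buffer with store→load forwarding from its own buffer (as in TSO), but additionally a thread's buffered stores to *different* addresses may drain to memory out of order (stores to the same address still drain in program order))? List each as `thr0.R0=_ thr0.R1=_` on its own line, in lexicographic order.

outcome vector order: (thr0.R0,thr0.R1)
|PSO outcomes| = 4

thr0.R0=0 thr0.R1=0
thr0.R0=0 thr0.R1=2
thr0.R0=2 thr0.R1=0
thr0.R0=2 thr0.R1=2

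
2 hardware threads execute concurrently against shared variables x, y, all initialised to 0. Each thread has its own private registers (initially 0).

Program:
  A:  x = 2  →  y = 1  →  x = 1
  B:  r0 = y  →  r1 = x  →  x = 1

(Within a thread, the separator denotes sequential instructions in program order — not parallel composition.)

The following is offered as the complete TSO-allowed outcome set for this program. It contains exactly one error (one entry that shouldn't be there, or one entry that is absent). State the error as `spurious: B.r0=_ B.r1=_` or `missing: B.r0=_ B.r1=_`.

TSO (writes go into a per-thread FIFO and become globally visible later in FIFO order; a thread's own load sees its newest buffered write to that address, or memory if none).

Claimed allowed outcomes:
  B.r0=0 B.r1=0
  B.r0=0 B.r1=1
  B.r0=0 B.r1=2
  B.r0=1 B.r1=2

missing: B.r0=1 B.r1=1

outcome vector order: (B.r0,B.r1)
[TSO] allowed = {<0 0>, <0 1>, <0 2>, <1 1>, <1 2>}
TSO∖claimed = {<1 1>}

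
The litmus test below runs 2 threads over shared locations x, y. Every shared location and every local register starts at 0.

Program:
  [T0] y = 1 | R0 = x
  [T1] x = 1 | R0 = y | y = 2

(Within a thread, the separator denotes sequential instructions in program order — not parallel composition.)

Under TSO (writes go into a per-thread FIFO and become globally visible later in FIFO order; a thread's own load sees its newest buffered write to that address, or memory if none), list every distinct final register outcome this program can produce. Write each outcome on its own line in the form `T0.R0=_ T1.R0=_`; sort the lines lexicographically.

T0.R0=0 T1.R0=0
T0.R0=0 T1.R0=1
T0.R0=1 T1.R0=0
T0.R0=1 T1.R0=1

outcome vector order: (T0.R0,T1.R0)
|TSO outcomes| = 4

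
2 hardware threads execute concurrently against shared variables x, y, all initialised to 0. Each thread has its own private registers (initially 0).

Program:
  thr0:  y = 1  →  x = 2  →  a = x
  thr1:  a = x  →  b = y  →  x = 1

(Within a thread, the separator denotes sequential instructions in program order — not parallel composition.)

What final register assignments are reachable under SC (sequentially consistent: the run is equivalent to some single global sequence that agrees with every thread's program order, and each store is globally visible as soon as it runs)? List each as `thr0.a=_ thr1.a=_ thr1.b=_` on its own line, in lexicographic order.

outcome vector order: (thr0.a,thr1.a,thr1.b)
|SC outcomes| = 6

thr0.a=1 thr1.a=0 thr1.b=0
thr0.a=1 thr1.a=0 thr1.b=1
thr0.a=1 thr1.a=2 thr1.b=1
thr0.a=2 thr1.a=0 thr1.b=0
thr0.a=2 thr1.a=0 thr1.b=1
thr0.a=2 thr1.a=2 thr1.b=1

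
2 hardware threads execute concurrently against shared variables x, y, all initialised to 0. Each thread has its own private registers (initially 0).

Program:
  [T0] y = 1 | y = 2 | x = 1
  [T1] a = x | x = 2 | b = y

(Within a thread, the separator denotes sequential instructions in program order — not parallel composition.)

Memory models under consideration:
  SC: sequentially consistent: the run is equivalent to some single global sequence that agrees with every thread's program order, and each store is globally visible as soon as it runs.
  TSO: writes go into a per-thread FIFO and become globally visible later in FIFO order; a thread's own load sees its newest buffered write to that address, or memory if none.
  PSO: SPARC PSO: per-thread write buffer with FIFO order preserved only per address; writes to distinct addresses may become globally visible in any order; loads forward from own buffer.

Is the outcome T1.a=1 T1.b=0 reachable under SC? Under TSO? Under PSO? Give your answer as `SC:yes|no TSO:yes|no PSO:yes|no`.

outcome vector order: (T1.a,T1.b)
SC (4): 0/0 0/1 0/2 1/2
TSO (4): 0/0 0/1 0/2 1/2
PSO (6): 0/0 0/1 0/2 1/0 1/1 1/2
target 1/0 ∈ {PSO}

SC:no TSO:no PSO:yes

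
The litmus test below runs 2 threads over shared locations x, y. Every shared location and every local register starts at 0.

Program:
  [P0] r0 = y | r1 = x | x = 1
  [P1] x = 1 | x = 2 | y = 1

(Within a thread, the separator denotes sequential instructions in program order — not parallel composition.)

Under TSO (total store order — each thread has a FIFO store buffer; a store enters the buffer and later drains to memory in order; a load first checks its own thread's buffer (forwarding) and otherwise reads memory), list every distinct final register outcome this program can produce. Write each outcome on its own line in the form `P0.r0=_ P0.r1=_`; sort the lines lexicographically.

outcome vector order: (P0.r0,P0.r1)
|TSO outcomes| = 4

P0.r0=0 P0.r1=0
P0.r0=0 P0.r1=1
P0.r0=0 P0.r1=2
P0.r0=1 P0.r1=2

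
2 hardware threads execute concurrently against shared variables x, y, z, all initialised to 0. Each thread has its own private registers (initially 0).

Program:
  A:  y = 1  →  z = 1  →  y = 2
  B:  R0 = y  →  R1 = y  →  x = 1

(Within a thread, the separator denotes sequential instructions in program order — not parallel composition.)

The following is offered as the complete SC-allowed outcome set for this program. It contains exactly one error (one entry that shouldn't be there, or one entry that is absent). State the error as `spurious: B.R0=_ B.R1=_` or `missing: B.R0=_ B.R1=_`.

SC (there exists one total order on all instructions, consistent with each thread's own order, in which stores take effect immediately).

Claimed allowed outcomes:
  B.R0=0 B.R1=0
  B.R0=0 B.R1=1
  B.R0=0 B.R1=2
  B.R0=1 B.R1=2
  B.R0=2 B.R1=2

missing: B.R0=1 B.R1=1

outcome vector order: (B.R0,B.R1)
[SC] allowed = {(0,0) (0,1) (0,2) (1,1) (1,2) (2,2)}
SC∖claimed = {(1,1)}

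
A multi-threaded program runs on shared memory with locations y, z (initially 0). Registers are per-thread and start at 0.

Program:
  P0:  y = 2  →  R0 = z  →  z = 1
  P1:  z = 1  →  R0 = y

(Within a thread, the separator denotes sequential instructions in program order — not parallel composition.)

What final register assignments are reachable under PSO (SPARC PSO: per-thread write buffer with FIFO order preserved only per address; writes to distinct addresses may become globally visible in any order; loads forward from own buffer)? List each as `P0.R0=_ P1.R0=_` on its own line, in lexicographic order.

outcome vector order: (P0.R0,P1.R0)
|PSO outcomes| = 4

P0.R0=0 P1.R0=0
P0.R0=0 P1.R0=2
P0.R0=1 P1.R0=0
P0.R0=1 P1.R0=2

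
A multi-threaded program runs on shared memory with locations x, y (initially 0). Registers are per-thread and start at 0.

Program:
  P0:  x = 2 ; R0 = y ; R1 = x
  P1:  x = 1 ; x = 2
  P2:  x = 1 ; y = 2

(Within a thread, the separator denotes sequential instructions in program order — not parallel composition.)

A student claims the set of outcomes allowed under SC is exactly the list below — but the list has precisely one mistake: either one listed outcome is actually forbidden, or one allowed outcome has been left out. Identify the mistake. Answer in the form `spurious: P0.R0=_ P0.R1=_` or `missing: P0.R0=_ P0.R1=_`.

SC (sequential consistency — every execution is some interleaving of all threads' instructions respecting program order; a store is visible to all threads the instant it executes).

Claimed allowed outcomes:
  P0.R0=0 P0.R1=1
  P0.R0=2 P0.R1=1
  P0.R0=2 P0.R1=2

outcome vector order: (P0.R0,P0.R1)
[SC] allowed = {0/1; 0/2; 2/1; 2/2}
SC∖claimed = {0/2}

missing: P0.R0=0 P0.R1=2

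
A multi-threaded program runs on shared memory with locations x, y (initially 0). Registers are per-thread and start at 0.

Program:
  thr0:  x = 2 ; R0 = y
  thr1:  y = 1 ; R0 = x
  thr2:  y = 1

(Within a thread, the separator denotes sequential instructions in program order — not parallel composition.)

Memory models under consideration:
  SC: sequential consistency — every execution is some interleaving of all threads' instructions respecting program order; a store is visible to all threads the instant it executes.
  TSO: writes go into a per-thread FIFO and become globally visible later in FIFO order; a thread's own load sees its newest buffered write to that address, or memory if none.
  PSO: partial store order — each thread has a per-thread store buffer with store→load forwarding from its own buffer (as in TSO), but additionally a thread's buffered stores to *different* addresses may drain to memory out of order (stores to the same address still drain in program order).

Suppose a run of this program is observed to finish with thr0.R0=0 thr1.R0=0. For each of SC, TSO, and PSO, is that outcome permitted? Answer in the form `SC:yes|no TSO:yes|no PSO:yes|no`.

SC:no TSO:yes PSO:yes

outcome vector order: (thr0.R0,thr1.R0)
[SC] allowed = {0/2, 1/0, 1/2}
[TSO] allowed = {0/0, 0/2, 1/0, 1/2}
[PSO] allowed = {0/0, 0/2, 1/0, 1/2}
target 0/0 ∈ {TSO,PSO}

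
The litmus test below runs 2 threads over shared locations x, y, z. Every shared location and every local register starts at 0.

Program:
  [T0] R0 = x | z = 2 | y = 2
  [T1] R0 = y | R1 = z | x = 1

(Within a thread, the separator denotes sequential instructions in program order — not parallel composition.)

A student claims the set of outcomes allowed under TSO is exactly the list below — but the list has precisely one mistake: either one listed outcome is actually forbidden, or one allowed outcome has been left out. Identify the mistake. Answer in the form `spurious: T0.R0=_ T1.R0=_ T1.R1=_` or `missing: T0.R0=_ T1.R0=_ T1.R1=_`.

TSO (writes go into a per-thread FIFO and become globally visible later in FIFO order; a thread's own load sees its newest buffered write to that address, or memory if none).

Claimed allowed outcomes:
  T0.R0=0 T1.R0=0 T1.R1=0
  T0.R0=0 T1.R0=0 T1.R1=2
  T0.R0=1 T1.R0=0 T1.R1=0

outcome vector order: (T0.R0,T1.R0,T1.R1)
TSO: 4 outcomes — {0/0/0, 0/0/2, 0/2/2, 1/0/0}
TSO∖claimed = {0/2/2}

missing: T0.R0=0 T1.R0=2 T1.R1=2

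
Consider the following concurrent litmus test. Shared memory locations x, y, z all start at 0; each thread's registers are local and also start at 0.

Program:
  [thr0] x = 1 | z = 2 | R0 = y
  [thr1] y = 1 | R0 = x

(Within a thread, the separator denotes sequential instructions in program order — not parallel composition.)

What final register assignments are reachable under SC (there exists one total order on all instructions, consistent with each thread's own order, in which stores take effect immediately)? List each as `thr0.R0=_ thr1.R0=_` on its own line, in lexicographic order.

thr0.R0=0 thr1.R0=1
thr0.R0=1 thr1.R0=0
thr0.R0=1 thr1.R0=1

outcome vector order: (thr0.R0,thr1.R0)
|SC outcomes| = 3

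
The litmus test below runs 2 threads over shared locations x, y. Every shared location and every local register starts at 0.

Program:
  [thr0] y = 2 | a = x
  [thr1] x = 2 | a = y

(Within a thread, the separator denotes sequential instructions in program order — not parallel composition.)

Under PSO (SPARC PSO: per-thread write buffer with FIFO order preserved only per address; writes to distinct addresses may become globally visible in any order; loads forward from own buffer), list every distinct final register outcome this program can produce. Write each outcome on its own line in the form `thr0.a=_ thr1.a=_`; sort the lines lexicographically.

outcome vector order: (thr0.a,thr1.a)
|PSO outcomes| = 4

thr0.a=0 thr1.a=0
thr0.a=0 thr1.a=2
thr0.a=2 thr1.a=0
thr0.a=2 thr1.a=2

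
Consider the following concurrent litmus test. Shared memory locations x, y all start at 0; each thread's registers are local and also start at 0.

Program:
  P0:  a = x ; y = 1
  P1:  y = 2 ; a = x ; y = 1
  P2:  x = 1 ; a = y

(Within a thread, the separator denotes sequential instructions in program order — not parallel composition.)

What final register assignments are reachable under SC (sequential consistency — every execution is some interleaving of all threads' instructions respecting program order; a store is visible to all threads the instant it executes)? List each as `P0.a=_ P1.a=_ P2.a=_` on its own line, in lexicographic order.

P0.a=0 P1.a=0 P2.a=1
P0.a=0 P1.a=0 P2.a=2
P0.a=0 P1.a=1 P2.a=0
P0.a=0 P1.a=1 P2.a=1
P0.a=0 P1.a=1 P2.a=2
P0.a=1 P1.a=0 P2.a=1
P0.a=1 P1.a=0 P2.a=2
P0.a=1 P1.a=1 P2.a=0
P0.a=1 P1.a=1 P2.a=1
P0.a=1 P1.a=1 P2.a=2

outcome vector order: (P0.a,P1.a,P2.a)
|SC outcomes| = 10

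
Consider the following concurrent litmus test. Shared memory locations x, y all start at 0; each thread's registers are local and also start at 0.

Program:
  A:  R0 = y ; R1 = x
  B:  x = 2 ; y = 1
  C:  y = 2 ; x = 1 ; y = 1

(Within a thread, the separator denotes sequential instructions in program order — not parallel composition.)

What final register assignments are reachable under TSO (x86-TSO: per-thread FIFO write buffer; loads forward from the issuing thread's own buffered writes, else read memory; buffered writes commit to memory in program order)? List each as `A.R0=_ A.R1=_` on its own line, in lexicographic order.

outcome vector order: (A.R0,A.R1)
|TSO outcomes| = 8

A.R0=0 A.R1=0
A.R0=0 A.R1=1
A.R0=0 A.R1=2
A.R0=1 A.R1=1
A.R0=1 A.R1=2
A.R0=2 A.R1=0
A.R0=2 A.R1=1
A.R0=2 A.R1=2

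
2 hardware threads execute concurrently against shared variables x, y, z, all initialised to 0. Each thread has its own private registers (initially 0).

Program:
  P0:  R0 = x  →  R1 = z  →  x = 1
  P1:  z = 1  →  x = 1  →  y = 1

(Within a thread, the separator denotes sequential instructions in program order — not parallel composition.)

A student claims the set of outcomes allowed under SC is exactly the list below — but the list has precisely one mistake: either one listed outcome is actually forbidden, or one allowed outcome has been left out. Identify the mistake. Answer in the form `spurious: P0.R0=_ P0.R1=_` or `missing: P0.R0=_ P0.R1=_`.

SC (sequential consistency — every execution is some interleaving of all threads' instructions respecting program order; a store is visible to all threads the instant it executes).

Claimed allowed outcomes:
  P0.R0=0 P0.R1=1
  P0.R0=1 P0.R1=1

missing: P0.R0=0 P0.R1=0

outcome vector order: (P0.R0,P0.R1)
SC (3): <0 0>; <0 1>; <1 1>
SC∖claimed = {<0 0>}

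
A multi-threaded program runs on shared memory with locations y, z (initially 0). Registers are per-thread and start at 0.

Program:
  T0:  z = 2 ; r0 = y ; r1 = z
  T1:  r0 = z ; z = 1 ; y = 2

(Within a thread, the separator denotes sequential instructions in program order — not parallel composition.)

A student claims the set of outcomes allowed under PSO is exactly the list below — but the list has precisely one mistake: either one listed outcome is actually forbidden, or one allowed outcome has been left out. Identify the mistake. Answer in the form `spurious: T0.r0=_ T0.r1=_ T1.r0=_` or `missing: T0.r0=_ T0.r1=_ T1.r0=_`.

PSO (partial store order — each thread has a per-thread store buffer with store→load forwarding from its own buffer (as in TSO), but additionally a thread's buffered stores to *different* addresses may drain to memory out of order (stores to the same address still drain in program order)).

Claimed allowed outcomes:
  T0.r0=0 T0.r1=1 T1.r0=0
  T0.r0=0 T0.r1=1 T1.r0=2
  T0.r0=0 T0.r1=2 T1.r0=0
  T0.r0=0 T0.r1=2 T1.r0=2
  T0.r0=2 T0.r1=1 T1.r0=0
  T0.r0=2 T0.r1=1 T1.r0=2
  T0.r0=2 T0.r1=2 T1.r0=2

outcome vector order: (T0.r0,T0.r1,T1.r0)
PSO: 8 outcomes — {(0,1,0); (0,1,2); (0,2,0); (0,2,2); (2,1,0); (2,1,2); (2,2,0); (2,2,2)}
PSO∖claimed = {(2,2,0)}

missing: T0.r0=2 T0.r1=2 T1.r0=0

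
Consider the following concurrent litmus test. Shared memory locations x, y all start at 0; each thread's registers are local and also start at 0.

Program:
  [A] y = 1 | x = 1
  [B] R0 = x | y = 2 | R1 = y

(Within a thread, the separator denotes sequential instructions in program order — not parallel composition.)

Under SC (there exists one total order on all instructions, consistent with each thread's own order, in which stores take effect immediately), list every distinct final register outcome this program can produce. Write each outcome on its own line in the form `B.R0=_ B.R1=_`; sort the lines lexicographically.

outcome vector order: (B.R0,B.R1)
|SC outcomes| = 3

B.R0=0 B.R1=1
B.R0=0 B.R1=2
B.R0=1 B.R1=2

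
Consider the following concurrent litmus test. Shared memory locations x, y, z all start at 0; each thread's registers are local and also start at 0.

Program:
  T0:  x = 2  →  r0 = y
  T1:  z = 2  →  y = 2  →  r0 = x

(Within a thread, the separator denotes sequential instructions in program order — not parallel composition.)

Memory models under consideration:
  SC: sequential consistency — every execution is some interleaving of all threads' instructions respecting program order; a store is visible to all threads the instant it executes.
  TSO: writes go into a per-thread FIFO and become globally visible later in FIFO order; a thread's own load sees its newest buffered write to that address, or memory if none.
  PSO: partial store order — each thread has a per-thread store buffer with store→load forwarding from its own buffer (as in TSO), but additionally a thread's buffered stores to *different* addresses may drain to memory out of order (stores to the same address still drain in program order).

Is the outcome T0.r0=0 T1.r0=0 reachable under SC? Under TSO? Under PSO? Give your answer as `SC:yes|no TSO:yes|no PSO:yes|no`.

outcome vector order: (T0.r0,T1.r0)
under SC → <0 2>; <2 0>; <2 2>
under TSO → <0 0>; <0 2>; <2 0>; <2 2>
under PSO → <0 0>; <0 2>; <2 0>; <2 2>
target <0 0> ∈ {TSO,PSO}

SC:no TSO:yes PSO:yes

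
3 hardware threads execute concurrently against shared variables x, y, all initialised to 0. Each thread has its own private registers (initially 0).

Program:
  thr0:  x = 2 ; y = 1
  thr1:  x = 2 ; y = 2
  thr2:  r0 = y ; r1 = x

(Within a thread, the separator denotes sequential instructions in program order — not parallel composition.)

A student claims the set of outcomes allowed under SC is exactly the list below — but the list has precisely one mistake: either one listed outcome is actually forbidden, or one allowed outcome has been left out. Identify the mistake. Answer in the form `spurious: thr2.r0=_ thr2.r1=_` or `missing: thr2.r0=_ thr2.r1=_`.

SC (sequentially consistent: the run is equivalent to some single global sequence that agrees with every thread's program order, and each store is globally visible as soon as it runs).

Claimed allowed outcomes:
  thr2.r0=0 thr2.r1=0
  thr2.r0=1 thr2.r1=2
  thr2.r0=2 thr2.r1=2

missing: thr2.r0=0 thr2.r1=2

outcome vector order: (thr2.r0,thr2.r1)
SC: 4 outcomes — {0/0; 0/2; 1/2; 2/2}
SC∖claimed = {0/2}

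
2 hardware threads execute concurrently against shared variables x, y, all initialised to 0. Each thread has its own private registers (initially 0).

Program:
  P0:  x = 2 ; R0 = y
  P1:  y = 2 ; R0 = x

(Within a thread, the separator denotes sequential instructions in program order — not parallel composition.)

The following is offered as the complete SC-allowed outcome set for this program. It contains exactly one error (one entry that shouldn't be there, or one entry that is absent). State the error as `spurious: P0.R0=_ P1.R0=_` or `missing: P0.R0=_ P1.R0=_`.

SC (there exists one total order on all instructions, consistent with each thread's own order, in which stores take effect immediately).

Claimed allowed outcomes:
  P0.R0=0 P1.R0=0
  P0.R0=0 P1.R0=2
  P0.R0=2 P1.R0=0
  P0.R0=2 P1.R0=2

outcome vector order: (P0.R0,P1.R0)
[SC] allowed = {(0,2); (2,0); (2,2)}
claimed∖SC = {(0,0)}

spurious: P0.R0=0 P1.R0=0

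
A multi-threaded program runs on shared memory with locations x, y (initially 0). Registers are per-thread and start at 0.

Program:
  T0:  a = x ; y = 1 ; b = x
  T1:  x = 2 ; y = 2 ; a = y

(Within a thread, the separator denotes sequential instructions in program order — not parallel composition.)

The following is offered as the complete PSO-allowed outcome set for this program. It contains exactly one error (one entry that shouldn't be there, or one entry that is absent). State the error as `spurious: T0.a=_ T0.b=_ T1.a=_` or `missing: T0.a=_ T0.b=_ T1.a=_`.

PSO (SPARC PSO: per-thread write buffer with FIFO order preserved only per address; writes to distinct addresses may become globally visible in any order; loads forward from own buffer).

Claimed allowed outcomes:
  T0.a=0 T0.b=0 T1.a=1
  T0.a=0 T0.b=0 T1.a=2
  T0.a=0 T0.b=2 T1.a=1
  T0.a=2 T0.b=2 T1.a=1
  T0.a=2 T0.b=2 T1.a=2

outcome vector order: (T0.a,T0.b,T1.a)
PSO (6): (0,0,1), (0,0,2), (0,2,1), (0,2,2), (2,2,1), (2,2,2)
PSO∖claimed = {(0,2,2)}

missing: T0.a=0 T0.b=2 T1.a=2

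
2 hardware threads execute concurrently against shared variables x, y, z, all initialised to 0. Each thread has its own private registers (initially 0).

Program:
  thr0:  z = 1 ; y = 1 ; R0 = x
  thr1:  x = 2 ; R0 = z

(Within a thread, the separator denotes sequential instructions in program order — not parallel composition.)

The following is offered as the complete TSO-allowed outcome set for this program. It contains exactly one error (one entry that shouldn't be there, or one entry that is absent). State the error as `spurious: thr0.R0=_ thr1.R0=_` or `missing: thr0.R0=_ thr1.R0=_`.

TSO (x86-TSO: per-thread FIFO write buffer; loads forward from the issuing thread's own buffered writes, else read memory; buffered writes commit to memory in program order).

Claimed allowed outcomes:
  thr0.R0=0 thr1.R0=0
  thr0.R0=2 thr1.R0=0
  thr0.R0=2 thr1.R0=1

missing: thr0.R0=0 thr1.R0=1

outcome vector order: (thr0.R0,thr1.R0)
TSO (4): 00 01 20 21
TSO∖claimed = {01}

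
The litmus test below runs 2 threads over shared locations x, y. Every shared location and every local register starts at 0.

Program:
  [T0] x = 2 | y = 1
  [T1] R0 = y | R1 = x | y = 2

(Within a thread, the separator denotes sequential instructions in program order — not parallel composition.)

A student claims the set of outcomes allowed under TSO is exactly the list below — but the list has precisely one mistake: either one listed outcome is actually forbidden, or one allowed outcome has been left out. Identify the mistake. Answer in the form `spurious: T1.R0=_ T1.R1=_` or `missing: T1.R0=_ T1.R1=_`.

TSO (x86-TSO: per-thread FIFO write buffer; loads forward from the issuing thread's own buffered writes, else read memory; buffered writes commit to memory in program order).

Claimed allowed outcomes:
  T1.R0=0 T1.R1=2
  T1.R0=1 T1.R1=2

outcome vector order: (T1.R0,T1.R1)
under TSO → 0/0 0/2 1/2
TSO∖claimed = {0/0}

missing: T1.R0=0 T1.R1=0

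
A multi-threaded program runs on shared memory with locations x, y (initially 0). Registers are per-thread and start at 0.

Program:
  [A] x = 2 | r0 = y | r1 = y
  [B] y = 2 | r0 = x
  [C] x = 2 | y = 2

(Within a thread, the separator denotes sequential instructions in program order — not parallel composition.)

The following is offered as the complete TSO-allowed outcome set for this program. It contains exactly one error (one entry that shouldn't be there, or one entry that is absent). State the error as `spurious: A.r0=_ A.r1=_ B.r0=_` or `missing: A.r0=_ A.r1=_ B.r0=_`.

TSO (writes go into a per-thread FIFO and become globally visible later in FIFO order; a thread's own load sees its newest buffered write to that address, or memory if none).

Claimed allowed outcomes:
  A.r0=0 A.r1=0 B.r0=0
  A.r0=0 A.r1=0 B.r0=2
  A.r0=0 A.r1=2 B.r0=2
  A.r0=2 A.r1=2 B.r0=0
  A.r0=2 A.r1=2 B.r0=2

missing: A.r0=0 A.r1=2 B.r0=0

outcome vector order: (A.r0,A.r1,B.r0)
under TSO → 0/0/0; 0/0/2; 0/2/0; 0/2/2; 2/2/0; 2/2/2
TSO∖claimed = {0/2/0}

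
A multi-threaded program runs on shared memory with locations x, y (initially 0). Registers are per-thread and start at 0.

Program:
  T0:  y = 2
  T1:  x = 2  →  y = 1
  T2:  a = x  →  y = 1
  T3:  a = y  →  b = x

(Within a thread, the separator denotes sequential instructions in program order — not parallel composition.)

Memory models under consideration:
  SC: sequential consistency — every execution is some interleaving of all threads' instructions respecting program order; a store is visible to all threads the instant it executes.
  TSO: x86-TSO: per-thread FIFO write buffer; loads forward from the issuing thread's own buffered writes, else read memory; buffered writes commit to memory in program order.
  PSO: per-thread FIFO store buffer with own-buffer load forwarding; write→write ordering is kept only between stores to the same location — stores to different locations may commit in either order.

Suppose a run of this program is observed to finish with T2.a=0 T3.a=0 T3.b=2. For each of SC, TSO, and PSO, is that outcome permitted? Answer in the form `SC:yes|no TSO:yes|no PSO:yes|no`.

SC:yes TSO:yes PSO:yes

outcome vector order: (T2.a,T3.a,T3.b)
SC: 11 outcomes — {000; 002; 010; 012; 020; 022; 200; 202; 212; 220; 222}
TSO: 11 outcomes — {000; 002; 010; 012; 020; 022; 200; 202; 212; 220; 222}
PSO: 12 outcomes — {000; 002; 010; 012; 020; 022; 200; 202; 210; 212; 220; 222}
target 002 ∈ {SC,TSO,PSO}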